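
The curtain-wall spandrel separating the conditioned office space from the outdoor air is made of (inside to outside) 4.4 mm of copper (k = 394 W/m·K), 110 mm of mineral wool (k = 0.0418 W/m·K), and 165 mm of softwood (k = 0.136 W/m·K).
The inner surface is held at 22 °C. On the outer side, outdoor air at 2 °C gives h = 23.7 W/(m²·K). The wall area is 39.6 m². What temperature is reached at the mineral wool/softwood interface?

Thermal resistances in series:
R_copper = L/(kA) = 0.0044/(394×39.6) = 2.82×10^-7 K/W
R_mineral wool = L/(kA) = 0.11/(0.0418×39.6) = 0.06645 K/W
R_softwood = L/(kA) = 0.165/(0.136×39.6) = 0.03064 K/W
R_outer film = 1/(h_o·A) = 1/(23.7×39.6) = 0.001066 K/W
R_total = 0.09816 K/W;  Q = ΔT/R_total = 20/0.09816 = 203.8 W
T_interface = T_inner − Q·ΣR(inner→interface) = 22 − 204×0.06645

T ≈ 8.46 °C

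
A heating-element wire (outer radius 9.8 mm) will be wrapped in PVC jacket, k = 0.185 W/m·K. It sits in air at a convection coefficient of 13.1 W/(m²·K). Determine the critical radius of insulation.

For a cylinder r_cr = k/h = 0.185/13.1
r_cr = 14.1 mm; since the bare radius (9.8 mm) is below r_cr, adding a thin layer of insulation will *increase* heat loss.

r_cr ≈ 14.1 mm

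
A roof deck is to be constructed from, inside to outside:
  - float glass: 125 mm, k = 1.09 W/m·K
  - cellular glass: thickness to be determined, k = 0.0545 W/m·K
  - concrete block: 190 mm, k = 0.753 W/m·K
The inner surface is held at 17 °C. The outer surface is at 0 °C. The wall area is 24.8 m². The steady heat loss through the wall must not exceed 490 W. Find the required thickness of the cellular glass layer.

L ≈ 26.9 mm

Treating each layer as a thermal resistance in series:
R_float glass = L/(kA) = 0.125/(1.09×24.8) = 0.004624 K/W
R_concrete block = L/(kA) = 0.19/(0.753×24.8) = 0.01017 K/W
Sum of the known resistances R_other = 0.0148 K/W
Required total resistance R_tot = ΔT/Q_allow = 17/490 = 0.03469 K/W
R_cellular glass = R_tot − R_other = 0.0199 K/W
L = R·k·A = 0.0199×0.0545×24.8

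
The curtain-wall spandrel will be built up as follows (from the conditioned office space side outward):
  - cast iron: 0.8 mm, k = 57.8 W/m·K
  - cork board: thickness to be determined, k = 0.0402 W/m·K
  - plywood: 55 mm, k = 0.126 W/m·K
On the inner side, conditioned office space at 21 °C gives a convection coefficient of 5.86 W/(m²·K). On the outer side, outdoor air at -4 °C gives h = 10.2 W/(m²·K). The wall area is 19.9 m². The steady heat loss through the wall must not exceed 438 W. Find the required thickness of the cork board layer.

Series thermal resistances:
R_inner film = 1/(h_i·A) = 1/(5.86×19.9) = 0.008575 K/W
R_cast iron = L/(kA) = 0.0008/(57.8×19.9) = 6.955×10^-7 K/W
R_plywood = L/(kA) = 0.055/(0.126×19.9) = 0.02194 K/W
R_outer film = 1/(h_o·A) = 1/(10.2×19.9) = 0.004927 K/W
Sum of the known resistances R_other = 0.03544 K/W
Required total resistance R_tot = ΔT/Q_allow = 25/438 = 0.05708 K/W
R_cork board = R_tot − R_other = 0.02164 K/W
L = R·k·A = 0.02164×0.0402×19.9

L ≈ 17.3 mm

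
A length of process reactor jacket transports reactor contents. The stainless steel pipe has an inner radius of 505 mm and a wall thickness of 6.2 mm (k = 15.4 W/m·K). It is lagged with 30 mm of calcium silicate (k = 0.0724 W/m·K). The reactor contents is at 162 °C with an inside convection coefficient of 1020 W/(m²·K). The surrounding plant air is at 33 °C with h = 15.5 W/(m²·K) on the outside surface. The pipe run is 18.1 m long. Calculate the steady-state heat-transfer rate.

Radial resistances (cylindrical: R_cond = ln(r_o/r_i)/(2πkL), R_conv = 1/(h·2πrL)):
R_inner film = 1/(h_i·2πr₁L) = 1/(1020×2π×0.505×18.1) = 1.707×10^-5 K/W
R_stainless steel pipe wall = ln(511.2/505)/(2π×15.4×18.1) = 6.967×10^-6 K/W
R_calcium silicate = ln(541.2/511.2)/(2π×0.0724×18.1) = 0.006926 K/W
R_outer film = 1/(h_o·2πr_oL) = 1/(15.5×2π×0.5412×18.1) = 0.001048 K/W
R_total = 0.007998 K/W
Q = ΔT/R_total = 129/0.007998

Q ≈ 16100 W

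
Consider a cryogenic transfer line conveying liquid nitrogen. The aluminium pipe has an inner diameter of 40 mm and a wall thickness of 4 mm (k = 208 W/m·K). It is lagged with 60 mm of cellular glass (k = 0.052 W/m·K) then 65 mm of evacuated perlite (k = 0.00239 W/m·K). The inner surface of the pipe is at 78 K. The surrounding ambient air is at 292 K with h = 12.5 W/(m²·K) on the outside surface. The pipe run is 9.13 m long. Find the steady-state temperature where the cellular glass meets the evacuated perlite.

Per-layer cylindrical resistances, series-summed:
R_aluminium pipe wall = ln(24/20)/(2π×208×9.13) = 1.528×10^-5 K/W
R_cellular glass = ln(84/24)/(2π×0.052×9.13) = 0.42 K/W
R_evacuated perlite = ln(149/84)/(2π×0.00239×9.13) = 4.18 K/W
R_outer film = 1/(h_o·2πr_oL) = 1/(12.5×2π×0.149×9.13) = 0.00936 K/W
R_total = 4.61 K/W
Q = ΔT/R_total = 214/4.61
Q = 46.4 W
T_interface = T_inner + Q·ΣR(inner→interface) = 78 + 46.4×0.42

T ≈ 97.5 K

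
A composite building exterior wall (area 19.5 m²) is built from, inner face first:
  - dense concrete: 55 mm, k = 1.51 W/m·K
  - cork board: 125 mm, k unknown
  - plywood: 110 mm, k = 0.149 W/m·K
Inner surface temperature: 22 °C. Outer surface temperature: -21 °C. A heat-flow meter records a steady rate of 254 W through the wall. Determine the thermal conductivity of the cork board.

Thermal resistances in series:
R_dense concrete = L/(kA) = 0.055/(1.51×19.5) = 0.001868 K/W
R_plywood = L/(kA) = 0.11/(0.149×19.5) = 0.03786 K/W
Sum of known resistances R_other = 0.03973 K/W
Total R = ΔT/Q = 43/254 = 0.1693 K/W
R_cork board = R_total − R_other = 0.1296 K/W
k = L/(R·A) = 0.125/(0.1296×19.5)

k ≈ 0.0495 W/(m·K)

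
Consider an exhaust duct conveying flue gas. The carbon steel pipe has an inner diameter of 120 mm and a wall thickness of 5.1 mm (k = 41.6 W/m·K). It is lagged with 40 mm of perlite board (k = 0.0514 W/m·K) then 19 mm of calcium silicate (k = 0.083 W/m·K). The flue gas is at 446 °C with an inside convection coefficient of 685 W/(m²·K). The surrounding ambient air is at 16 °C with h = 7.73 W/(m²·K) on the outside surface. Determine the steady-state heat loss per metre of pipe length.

q′ ≈ 218 W/m

For a radial system each layer contributes R = ln(r_out/r_in)/(2πkL); films add R = 1/(hA).
R_inner film = 1/(h_i·2πr₁L) = 1/(685×2π×0.06×1) = 0.003872 K/W
R_carbon steel pipe wall = ln(65.1/60)/(2π×41.6×1) = 3.121×10^-4 K/W
R_perlite board = ln(105.1/65.1)/(2π×0.0514×1) = 1.483 K/W
R_calcium silicate = ln(124.1/105.1)/(2π×0.083×1) = 0.3186 K/W
R_outer film = 1/(h_o·2πr_oL) = 1/(7.73×2π×0.1241×1) = 0.1659 K/W
R_total = 1.972 K/W
Q = ΔT/R_total = 430/1.972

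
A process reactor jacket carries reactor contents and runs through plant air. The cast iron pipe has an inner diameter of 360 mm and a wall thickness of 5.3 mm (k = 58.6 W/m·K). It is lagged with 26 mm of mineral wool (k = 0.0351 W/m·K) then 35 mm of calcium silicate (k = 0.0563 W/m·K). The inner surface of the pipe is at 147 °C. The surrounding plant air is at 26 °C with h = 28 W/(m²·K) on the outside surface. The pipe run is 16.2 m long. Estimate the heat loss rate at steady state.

Per-layer cylindrical resistances, series-summed:
R_cast iron pipe wall = ln(185.3/180)/(2π×58.6×16.2) = 4.865×10^-6 K/W
R_mineral wool = ln(211.3/185.3)/(2π×0.0351×16.2) = 0.03675 K/W
R_calcium silicate = ln(246.3/211.3)/(2π×0.0563×16.2) = 0.02675 K/W
R_outer film = 1/(h_o·2πr_oL) = 1/(28×2π×0.2463×16.2) = 0.001425 K/W
R_total = 0.06493 K/W
Q = ΔT/R_total = 121/0.06493

Q ≈ 1860 W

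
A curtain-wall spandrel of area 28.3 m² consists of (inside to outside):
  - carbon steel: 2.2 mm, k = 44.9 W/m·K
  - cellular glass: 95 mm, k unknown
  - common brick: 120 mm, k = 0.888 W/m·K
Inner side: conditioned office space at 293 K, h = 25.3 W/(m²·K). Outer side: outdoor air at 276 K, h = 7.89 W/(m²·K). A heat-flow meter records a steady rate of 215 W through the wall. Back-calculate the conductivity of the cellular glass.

Using the resistance-network approach (series):
R_inner film = 1/(h_i·A) = 1/(25.3×28.3) = 0.001397 K/W
R_carbon steel = L/(kA) = 0.0022/(44.9×28.3) = 1.731×10^-6 K/W
R_common brick = L/(kA) = 0.12/(0.888×28.3) = 0.004775 K/W
R_outer film = 1/(h_o·A) = 1/(7.89×28.3) = 0.004479 K/W
Sum of known resistances R_other = 0.01065 K/W
Total R = ΔT/Q = 17/215 = 0.07907 K/W
R_cellular glass = R_total − R_other = 0.06842 K/W
k = L/(R·A) = 0.095/(0.06842×28.3)

k ≈ 0.0491 W/(m·K)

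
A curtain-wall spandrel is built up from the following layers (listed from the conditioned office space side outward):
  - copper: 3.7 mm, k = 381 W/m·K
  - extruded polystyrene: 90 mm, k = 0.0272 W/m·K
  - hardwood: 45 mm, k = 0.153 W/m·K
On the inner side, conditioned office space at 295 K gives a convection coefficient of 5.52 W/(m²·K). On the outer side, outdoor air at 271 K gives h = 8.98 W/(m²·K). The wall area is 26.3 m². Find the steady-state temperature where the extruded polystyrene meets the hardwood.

T ≈ 273 K

Series thermal resistances:
R_inner film = 1/(h_i·A) = 1/(5.52×26.3) = 0.006888 K/W
R_copper = L/(kA) = 0.0037/(381×26.3) = 3.693×10^-7 K/W
R_extruded polystyrene = L/(kA) = 0.09/(0.0272×26.3) = 0.1258 K/W
R_hardwood = L/(kA) = 0.045/(0.153×26.3) = 0.01118 K/W
R_outer film = 1/(h_o·A) = 1/(8.98×26.3) = 0.004234 K/W
R_total = 0.1481 K/W;  Q = ΔT/R_total = 24/0.1481 = 162 W
T_interface = T_inner − Q·ΣR(inner→interface) = 295 − 162×0.1327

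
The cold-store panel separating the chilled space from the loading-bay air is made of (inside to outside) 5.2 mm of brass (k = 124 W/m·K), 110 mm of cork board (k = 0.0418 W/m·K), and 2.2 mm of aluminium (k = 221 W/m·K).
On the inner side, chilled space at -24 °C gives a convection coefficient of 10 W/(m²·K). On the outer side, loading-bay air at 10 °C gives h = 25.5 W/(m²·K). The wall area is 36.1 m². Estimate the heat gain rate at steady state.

Series thermal resistances:
R_inner film = 1/(h_i·A) = 1/(10×36.1) = 0.00277 K/W
R_brass = L/(kA) = 0.0052/(124×36.1) = 1.162×10^-6 K/W
R_cork board = L/(kA) = 0.11/(0.0418×36.1) = 0.0729 K/W
R_aluminium = L/(kA) = 0.0022/(221×36.1) = 2.758×10^-7 K/W
R_outer film = 1/(h_o·A) = 1/(25.5×36.1) = 0.001086 K/W
R_total = 0.07675 K/W
Q = ΔT / R_total = 34 / 0.07675

Q ≈ 443 W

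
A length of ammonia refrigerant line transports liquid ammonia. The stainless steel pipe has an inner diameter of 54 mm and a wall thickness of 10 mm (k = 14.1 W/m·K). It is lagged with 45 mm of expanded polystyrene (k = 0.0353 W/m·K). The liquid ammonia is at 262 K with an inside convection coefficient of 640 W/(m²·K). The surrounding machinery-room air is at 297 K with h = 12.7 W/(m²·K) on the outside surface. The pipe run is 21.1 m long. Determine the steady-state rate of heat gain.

Treating each annulus and film as a series resistance:
R_inner film = 1/(h_i·2πr₁L) = 1/(640×2π×0.027×21.1) = 4.365×10^-4 K/W
R_stainless steel pipe wall = ln(37/27)/(2π×14.1×21.1) = 1.686×10^-4 K/W
R_expanded polystyrene = ln(82/37)/(2π×0.0353×21.1) = 0.17 K/W
R_outer film = 1/(h_o·2πr_oL) = 1/(12.7×2π×0.082×21.1) = 0.007243 K/W
R_total = 0.1779 K/W
Q = ΔT/R_total = 35/0.1779

Q ≈ 197 W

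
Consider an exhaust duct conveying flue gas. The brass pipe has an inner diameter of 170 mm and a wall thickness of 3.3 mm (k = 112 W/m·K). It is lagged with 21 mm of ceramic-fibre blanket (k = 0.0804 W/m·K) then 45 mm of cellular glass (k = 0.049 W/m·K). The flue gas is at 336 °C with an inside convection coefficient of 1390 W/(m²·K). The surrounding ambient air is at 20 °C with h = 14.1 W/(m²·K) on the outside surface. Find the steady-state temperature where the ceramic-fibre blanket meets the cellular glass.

Per-layer cylindrical resistances, series-summed:
R_inner film = 1/(h_i·2πr₁L) = 1/(1390×2π×0.085×1) = 0.001347 K/W
R_brass pipe wall = ln(88.3/85)/(2π×112×1) = 5.413×10^-5 K/W
R_ceramic-fibre blanket = ln(109.3/88.3)/(2π×0.0804×1) = 0.4223 K/W
R_cellular glass = ln(154.3/109.3)/(2π×0.049×1) = 1.12 K/W
R_outer film = 1/(h_o·2πr_oL) = 1/(14.1×2π×0.1543×1) = 0.07315 K/W
R_total = 1.617 K/W
Q = ΔT/R_total = 316/1.617
Q = 195 W/m
T_interface = T_inner − Q·ΣR(inner→interface) = 336 − 195×0.4237

T ≈ 253 °C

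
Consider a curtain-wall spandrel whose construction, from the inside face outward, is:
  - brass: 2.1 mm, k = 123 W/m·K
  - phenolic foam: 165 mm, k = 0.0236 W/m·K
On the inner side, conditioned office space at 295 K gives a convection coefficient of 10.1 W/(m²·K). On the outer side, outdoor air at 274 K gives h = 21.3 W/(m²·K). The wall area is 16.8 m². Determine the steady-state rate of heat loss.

Q ≈ 49.4 W

Using the resistance-network approach (series):
R_inner film = 1/(h_i·A) = 1/(10.1×16.8) = 0.005893 K/W
R_brass = L/(kA) = 0.0021/(123×16.8) = 1.016×10^-6 K/W
R_phenolic foam = L/(kA) = 0.165/(0.0236×16.8) = 0.4162 K/W
R_outer film = 1/(h_o·A) = 1/(21.3×16.8) = 0.002795 K/W
R_total = 0.4249 K/W
Q = ΔT / R_total = 21 / 0.4249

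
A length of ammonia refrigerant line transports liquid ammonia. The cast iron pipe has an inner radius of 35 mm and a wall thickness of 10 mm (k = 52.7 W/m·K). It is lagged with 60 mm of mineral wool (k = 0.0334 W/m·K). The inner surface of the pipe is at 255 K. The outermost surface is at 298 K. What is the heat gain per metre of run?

q′ ≈ 10.6 W/m

For a radial system each layer contributes R = ln(r_out/r_in)/(2πkL); films add R = 1/(hA).
R_cast iron pipe wall = ln(45/35)/(2π×52.7×1) = 7.59×10^-4 K/W
R_mineral wool = ln(105/45)/(2π×0.0334×1) = 4.037 K/W
R_total = 4.038 K/W
Q = ΔT/R_total = 43/4.038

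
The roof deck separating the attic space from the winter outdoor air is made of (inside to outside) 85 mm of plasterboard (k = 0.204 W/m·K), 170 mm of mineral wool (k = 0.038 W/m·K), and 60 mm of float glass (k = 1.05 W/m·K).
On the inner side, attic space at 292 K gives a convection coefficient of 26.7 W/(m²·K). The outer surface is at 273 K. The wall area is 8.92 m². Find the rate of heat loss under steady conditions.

Q ≈ 34 W

Using the resistance-network approach (series):
R_inner film = 1/(h_i·A) = 1/(26.7×8.92) = 0.004199 K/W
R_plasterboard = L/(kA) = 0.085/(0.204×8.92) = 0.04671 K/W
R_mineral wool = L/(kA) = 0.17/(0.038×8.92) = 0.5015 K/W
R_float glass = L/(kA) = 0.06/(1.05×8.92) = 0.006406 K/W
R_total = 0.5589 K/W
Q = ΔT / R_total = 19 / 0.5589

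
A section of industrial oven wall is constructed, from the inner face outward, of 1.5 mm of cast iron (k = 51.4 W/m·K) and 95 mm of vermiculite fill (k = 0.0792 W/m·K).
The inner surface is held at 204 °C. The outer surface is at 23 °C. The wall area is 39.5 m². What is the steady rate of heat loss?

Model the wall as resistances in series:
R_cast iron = L/(kA) = 0.0015/(51.4×39.5) = 7.388×10^-7 K/W
R_vermiculite fill = L/(kA) = 0.095/(0.0792×39.5) = 0.03037 K/W
R_total = 0.03037 K/W
Q = ΔT / R_total = 181 / 0.03037

Q ≈ 5960 W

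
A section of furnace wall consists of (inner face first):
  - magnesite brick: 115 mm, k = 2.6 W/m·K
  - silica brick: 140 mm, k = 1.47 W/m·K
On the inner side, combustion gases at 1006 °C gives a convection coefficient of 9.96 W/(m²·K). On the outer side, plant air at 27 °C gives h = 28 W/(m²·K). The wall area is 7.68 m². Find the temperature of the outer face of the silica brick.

T ≈ 154 °C

Series thermal resistances:
R_inner film = 1/(h_i·A) = 1/(9.96×7.68) = 0.01307 K/W
R_magnesite brick = L/(kA) = 0.115/(2.6×7.68) = 0.005759 K/W
R_silica brick = L/(kA) = 0.14/(1.47×7.68) = 0.0124 K/W
R_outer film = 1/(h_o·A) = 1/(28×7.68) = 0.00465 K/W
R_total = 0.03588 K/W;  Q = ΔT/R_total = 979/0.03588 = 27280 W
T_interface = T_inner − Q·ΣR(inner→interface) = 1006 − 27300×0.03123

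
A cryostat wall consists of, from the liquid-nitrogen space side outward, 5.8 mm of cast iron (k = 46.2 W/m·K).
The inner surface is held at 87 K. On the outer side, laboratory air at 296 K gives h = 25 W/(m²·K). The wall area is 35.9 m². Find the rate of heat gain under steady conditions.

Q ≈ 187000 W

Thermal resistances in series:
R_cast iron = L/(kA) = 0.0058/(46.2×35.9) = 3.497×10^-6 K/W
R_outer film = 1/(h_o·A) = 1/(25×35.9) = 0.001114 K/W
R_total = 0.001118 K/W
Q = ΔT / R_total = 209 / 0.001118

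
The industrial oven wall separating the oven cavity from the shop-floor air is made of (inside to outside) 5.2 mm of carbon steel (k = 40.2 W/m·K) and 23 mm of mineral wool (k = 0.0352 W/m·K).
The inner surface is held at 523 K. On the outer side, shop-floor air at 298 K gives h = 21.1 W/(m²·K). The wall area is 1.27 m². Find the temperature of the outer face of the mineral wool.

T ≈ 313 K

Using the resistance-network approach (series):
R_carbon steel = L/(kA) = 0.0052/(40.2×1.27) = 1.019×10^-4 K/W
R_mineral wool = L/(kA) = 0.023/(0.0352×1.27) = 0.5145 K/W
R_outer film = 1/(h_o·A) = 1/(21.1×1.27) = 0.03732 K/W
R_total = 0.5519 K/W;  Q = ΔT/R_total = 225/0.5519 = 407.7 W
T_interface = T_inner − Q·ΣR(inner→interface) = 523 − 408×0.5146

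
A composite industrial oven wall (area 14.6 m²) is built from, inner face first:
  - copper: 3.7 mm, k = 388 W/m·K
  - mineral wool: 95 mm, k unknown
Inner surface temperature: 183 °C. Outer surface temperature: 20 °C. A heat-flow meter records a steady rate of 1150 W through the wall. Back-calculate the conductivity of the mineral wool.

Using the resistance-network approach (series):
R_copper = L/(kA) = 0.0037/(388×14.6) = 6.532×10^-7 K/W
Sum of known resistances R_other = 6.532×10^-7 K/W
Total R = ΔT/Q = 163/1150 = 0.1417 K/W
R_mineral wool = R_total − R_other = 0.1417 K/W
k = L/(R·A) = 0.095/(0.1417×14.6)

k ≈ 0.0459 W/(m·K)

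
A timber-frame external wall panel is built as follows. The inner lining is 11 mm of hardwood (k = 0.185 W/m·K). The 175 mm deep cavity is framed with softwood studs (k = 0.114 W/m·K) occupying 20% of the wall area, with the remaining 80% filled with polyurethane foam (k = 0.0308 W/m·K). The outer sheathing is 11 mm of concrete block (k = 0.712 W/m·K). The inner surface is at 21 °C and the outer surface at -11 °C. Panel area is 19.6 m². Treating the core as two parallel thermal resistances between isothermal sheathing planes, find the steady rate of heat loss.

Sheathing layers in series; stud and cavity paths in parallel between them.
R_inner = 0.011/(0.185×19.6) = 0.003034 K/W
R_stud  = 0.175/(0.114×0.2×19.6) = 0.3916 K/W
R_cav   = 0.175/(0.0308×0.8×19.6) = 0.3624 K/W
1/R_core = 1/R_stud + 1/R_cav → R_core = 0.1882 K/W
R_outer = 0.011/(0.712×19.6) = 7.882×10^-4 K/W
R_total = 0.192 K/W
Q = ΔT/R_total = 32/0.192

Q ≈ 167 W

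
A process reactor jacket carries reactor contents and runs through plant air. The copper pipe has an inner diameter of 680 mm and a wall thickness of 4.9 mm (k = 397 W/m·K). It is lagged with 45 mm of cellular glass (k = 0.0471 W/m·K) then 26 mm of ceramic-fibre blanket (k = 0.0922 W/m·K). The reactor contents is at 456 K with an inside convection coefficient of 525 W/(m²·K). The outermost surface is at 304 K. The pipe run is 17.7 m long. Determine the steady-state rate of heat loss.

Q ≈ 5110 W

For a radial system each layer contributes R = ln(r_out/r_in)/(2πkL); films add R = 1/(hA).
R_inner film = 1/(h_i·2πr₁L) = 1/(525×2π×0.34×17.7) = 5.037×10^-5 K/W
R_copper pipe wall = ln(344.9/340)/(2π×397×17.7) = 3.241×10^-7 K/W
R_cellular glass = ln(389.9/344.9)/(2π×0.0471×17.7) = 0.02341 K/W
R_ceramic-fibre blanket = ln(415.9/389.9)/(2π×0.0922×17.7) = 0.006296 K/W
R_total = 0.02976 K/W
Q = ΔT/R_total = 152/0.02976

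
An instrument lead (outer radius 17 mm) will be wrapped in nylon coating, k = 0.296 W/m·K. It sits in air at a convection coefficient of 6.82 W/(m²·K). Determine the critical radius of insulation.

For a cylinder r_cr = k/h = 0.296/6.82
r_cr = 43.4 mm; since the bare radius (17 mm) is below r_cr, adding a thin layer of insulation will *increase* heat loss.

r_cr ≈ 43.4 mm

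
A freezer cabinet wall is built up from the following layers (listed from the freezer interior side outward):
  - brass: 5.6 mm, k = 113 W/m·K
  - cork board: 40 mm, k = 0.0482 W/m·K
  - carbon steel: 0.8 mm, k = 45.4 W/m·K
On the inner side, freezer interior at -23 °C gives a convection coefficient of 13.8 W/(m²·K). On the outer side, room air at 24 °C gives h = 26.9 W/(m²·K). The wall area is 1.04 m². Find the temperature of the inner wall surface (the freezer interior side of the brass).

Using the resistance-network approach (series):
R_inner film = 1/(h_i·A) = 1/(13.8×1.04) = 0.06968 K/W
R_brass = L/(kA) = 0.0056/(113×1.04) = 4.765×10^-5 K/W
R_cork board = L/(kA) = 0.04/(0.0482×1.04) = 0.798 K/W
R_carbon steel = L/(kA) = 0.0008/(45.4×1.04) = 1.694×10^-5 K/W
R_outer film = 1/(h_o·A) = 1/(26.9×1.04) = 0.03574 K/W
R_total = 0.9034 K/W;  Q = ΔT/R_total = 47/0.9034 = 52.02 W
T_interface = T_inner + Q·ΣR(inner→interface) = -23 + 52×0.06968

T ≈ -19.4 °C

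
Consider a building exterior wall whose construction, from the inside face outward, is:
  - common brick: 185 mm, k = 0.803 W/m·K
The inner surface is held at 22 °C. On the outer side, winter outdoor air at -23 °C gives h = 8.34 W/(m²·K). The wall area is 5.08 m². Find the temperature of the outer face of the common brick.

Treating each layer as a thermal resistance in series:
R_common brick = L/(kA) = 0.185/(0.803×5.08) = 0.04535 K/W
R_outer film = 1/(h_o·A) = 1/(8.34×5.08) = 0.0236 K/W
R_total = 0.06895 K/W;  Q = ΔT/R_total = 45/0.06895 = 652.6 W
T_interface = T_inner − Q·ΣR(inner→interface) = 22 − 653×0.04535

T ≈ -7.6 °C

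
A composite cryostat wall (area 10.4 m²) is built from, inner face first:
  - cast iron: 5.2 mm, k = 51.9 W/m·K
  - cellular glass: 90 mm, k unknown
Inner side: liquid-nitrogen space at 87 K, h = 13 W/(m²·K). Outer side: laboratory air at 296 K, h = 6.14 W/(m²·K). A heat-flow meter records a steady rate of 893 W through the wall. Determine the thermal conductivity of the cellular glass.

k ≈ 0.041 W/(m·K)

Treating each layer as a thermal resistance in series:
R_inner film = 1/(h_i·A) = 1/(13×10.4) = 0.007396 K/W
R_cast iron = L/(kA) = 0.0052/(51.9×10.4) = 9.634×10^-6 K/W
R_outer film = 1/(h_o·A) = 1/(6.14×10.4) = 0.01566 K/W
Sum of known resistances R_other = 0.02307 K/W
Total R = ΔT/Q = 209/893 = 0.234 K/W
R_cellular glass = R_total − R_other = 0.211 K/W
k = L/(R·A) = 0.09/(0.211×10.4)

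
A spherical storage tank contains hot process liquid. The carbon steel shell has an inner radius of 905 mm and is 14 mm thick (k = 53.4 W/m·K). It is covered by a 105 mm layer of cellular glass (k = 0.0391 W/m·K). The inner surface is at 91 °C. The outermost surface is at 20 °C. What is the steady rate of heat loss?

Q ≈ 313 W

Radial (spherical) resistances in series:
R_carbon steel shell = (1/0.905 − 1/0.919)/(4π×53.4) = 2.508×10^-5 K/W
R_cellular glass = (1/0.919 − 1/1.024)/(4π×0.0391) = 0.2271 K/W
R_total = 0.2271 K/W
Q = ΔT/R_total = 71/0.2271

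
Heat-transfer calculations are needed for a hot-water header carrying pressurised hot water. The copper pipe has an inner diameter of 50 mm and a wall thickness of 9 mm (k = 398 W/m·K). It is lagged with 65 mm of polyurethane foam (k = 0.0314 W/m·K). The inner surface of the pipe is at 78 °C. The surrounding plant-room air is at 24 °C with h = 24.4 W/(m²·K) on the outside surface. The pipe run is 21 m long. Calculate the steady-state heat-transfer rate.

Q ≈ 207 W

Radial resistances (cylindrical: R_cond = ln(r_o/r_i)/(2πkL), R_conv = 1/(h·2πrL)):
R_copper pipe wall = ln(34/25)/(2π×398×21) = 5.855×10^-6 K/W
R_polyurethane foam = ln(99/34)/(2π×0.0314×21) = 0.258 K/W
R_outer film = 1/(h_o·2πr_oL) = 1/(24.4×2π×0.099×21) = 0.003137 K/W
R_total = 0.2611 K/W
Q = ΔT/R_total = 54/0.2611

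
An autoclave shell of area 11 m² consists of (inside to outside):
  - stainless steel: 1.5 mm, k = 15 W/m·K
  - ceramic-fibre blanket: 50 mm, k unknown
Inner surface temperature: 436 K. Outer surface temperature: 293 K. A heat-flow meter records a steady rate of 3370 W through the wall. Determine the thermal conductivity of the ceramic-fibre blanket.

Series thermal resistances:
R_stainless steel = L/(kA) = 0.0015/(15×11) = 9.091×10^-6 K/W
Sum of known resistances R_other = 9.091×10^-6 K/W
Total R = ΔT/Q = 143/3370 = 0.04243 K/W
R_ceramic-fibre blanket = R_total − R_other = 0.04242 K/W
k = L/(R·A) = 0.05/(0.04242×11)

k ≈ 0.107 W/(m·K)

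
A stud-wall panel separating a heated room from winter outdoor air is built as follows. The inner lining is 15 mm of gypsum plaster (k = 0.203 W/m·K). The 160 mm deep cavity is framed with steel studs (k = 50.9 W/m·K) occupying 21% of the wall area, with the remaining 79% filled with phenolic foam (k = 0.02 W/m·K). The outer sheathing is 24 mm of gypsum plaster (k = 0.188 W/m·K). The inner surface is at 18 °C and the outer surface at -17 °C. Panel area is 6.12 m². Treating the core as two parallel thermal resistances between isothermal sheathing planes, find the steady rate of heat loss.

Q ≈ 989 W

Sheathing layers in series; stud and cavity paths in parallel between them.
R_inner = 0.015/(0.203×6.12) = 0.01207 K/W
R_stud  = 0.16/(50.9×0.21×6.12) = 0.002446 K/W
R_cav   = 0.16/(0.02×0.79×6.12) = 1.655 K/W
1/R_core = 1/R_stud + 1/R_cav → R_core = 0.002442 K/W
R_outer = 0.024/(0.188×6.12) = 0.02086 K/W
R_total = 0.03538 K/W
Q = ΔT/R_total = 35/0.03538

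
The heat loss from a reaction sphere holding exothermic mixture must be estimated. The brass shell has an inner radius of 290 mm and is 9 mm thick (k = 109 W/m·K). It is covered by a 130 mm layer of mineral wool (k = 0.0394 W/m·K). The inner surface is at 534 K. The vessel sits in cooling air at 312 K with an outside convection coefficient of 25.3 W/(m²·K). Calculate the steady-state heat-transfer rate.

Q ≈ 108 W

Each spherical layer contributes R = (1/r_i − 1/r_o)/(4πk):
R_brass shell = (1/0.29 − 1/0.299)/(4π×109) = 7.578×10^-5 K/W
R_mineral wool = (1/0.299 − 1/0.429)/(4π×0.0394) = 2.047 K/W
R_outer film = 1/(h·4πr_o²) = 1/(25.3×4π×0.429²) = 0.01709 K/W
R_total = 2.064 K/W
Q = ΔT/R_total = 222/2.064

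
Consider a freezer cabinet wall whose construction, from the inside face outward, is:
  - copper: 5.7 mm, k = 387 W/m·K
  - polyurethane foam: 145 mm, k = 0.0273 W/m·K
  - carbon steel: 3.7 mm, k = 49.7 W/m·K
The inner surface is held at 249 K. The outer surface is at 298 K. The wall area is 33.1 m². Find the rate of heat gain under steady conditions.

Q ≈ 305 W

Model the wall as resistances in series:
R_copper = L/(kA) = 0.0057/(387×33.1) = 4.45×10^-7 K/W
R_polyurethane foam = L/(kA) = 0.145/(0.0273×33.1) = 0.1605 K/W
R_carbon steel = L/(kA) = 0.0037/(49.7×33.1) = 2.249×10^-6 K/W
R_total = 0.1605 K/W
Q = ΔT / R_total = 49 / 0.1605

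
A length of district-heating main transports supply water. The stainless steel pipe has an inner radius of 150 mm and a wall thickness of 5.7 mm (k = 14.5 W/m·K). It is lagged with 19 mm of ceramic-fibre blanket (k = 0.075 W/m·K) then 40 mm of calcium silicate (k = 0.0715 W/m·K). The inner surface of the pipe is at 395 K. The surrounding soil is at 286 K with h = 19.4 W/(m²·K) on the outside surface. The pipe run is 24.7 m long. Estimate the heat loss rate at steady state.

For a radial system each layer contributes R = ln(r_out/r_in)/(2πkL); films add R = 1/(hA).
R_stainless steel pipe wall = ln(155.7/150)/(2π×14.5×24.7) = 1.657×10^-5 K/W
R_ceramic-fibre blanket = ln(174.7/155.7)/(2π×0.075×24.7) = 0.009892 K/W
R_calcium silicate = ln(214.7/174.7)/(2π×0.0715×24.7) = 0.01858 K/W
R_outer film = 1/(h_o·2πr_oL) = 1/(19.4×2π×0.2147×24.7) = 0.001547 K/W
R_total = 0.03004 K/W
Q = ΔT/R_total = 109/0.03004

Q ≈ 3630 W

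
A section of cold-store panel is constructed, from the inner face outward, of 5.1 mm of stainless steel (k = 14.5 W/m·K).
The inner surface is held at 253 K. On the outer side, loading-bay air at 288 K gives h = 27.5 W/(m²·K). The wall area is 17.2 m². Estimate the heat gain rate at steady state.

Q ≈ 16400 W

Series thermal resistances:
R_stainless steel = L/(kA) = 0.0051/(14.5×17.2) = 2.045×10^-5 K/W
R_outer film = 1/(h_o·A) = 1/(27.5×17.2) = 0.002114 K/W
R_total = 0.002135 K/W
Q = ΔT / R_total = 35 / 0.002135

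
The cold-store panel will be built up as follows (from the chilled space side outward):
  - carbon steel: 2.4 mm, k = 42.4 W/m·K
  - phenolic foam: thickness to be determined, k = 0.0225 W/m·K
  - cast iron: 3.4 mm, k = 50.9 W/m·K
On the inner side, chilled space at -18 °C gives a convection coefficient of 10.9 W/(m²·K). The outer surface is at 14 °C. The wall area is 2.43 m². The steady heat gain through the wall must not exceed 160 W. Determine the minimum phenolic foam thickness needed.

L ≈ 8.87 mm

Treating each layer as a thermal resistance in series:
R_inner film = 1/(h_i·A) = 1/(10.9×2.43) = 0.03775 K/W
R_carbon steel = L/(kA) = 0.0024/(42.4×2.43) = 2.329×10^-5 K/W
R_cast iron = L/(kA) = 0.0034/(50.9×2.43) = 2.749×10^-5 K/W
Sum of the known resistances R_other = 0.03781 K/W
Required total resistance R_tot = ΔT/Q_allow = 32/160 = 0.2 K/W
R_phenolic foam = R_tot − R_other = 0.1622 K/W
L = R·k·A = 0.1622×0.0225×2.43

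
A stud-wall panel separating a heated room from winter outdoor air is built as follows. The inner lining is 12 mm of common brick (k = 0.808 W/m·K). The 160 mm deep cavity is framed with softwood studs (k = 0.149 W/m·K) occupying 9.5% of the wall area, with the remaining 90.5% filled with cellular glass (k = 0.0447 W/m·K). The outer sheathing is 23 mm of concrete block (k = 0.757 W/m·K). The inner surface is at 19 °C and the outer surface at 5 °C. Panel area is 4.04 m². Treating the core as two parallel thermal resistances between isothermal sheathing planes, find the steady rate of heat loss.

Q ≈ 19 W

Sheathing layers in series; stud and cavity paths in parallel between them.
R_inner = 0.012/(0.808×4.04) = 0.003676 K/W
R_stud  = 0.16/(0.149×0.095×4.04) = 2.798 K/W
R_cav   = 0.16/(0.0447×0.905×4.04) = 0.979 K/W
1/R_core = 1/R_stud + 1/R_cav → R_core = 0.7252 K/W
R_outer = 0.023/(0.757×4.04) = 0.007521 K/W
R_total = 0.7364 K/W
Q = ΔT/R_total = 14/0.7364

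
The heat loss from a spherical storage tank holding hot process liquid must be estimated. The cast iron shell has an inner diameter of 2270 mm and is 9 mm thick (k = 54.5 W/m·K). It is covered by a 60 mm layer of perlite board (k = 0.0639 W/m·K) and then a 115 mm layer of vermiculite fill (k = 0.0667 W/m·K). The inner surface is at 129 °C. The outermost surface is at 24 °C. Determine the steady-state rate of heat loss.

Q ≈ 747 W

Each spherical layer contributes R = (1/r_i − 1/r_o)/(4πk):
R_cast iron shell = (1/1.135 − 1/1.144)/(4π×54.5) = 1.012×10^-5 K/W
R_perlite board = (1/1.144 − 1/1.204)/(4π×0.0639) = 0.05425 K/W
R_vermiculite fill = (1/1.204 − 1/1.319)/(4π×0.0667) = 0.0864 K/W
R_total = 0.1407 K/W
Q = ΔT/R_total = 105/0.1407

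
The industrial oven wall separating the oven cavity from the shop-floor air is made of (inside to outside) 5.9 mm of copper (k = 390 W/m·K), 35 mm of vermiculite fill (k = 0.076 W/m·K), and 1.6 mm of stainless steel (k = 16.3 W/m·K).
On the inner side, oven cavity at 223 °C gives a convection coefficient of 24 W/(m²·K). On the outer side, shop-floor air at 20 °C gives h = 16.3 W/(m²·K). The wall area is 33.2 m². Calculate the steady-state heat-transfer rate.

Model the wall as resistances in series:
R_inner film = 1/(h_i·A) = 1/(24×33.2) = 0.001255 K/W
R_copper = L/(kA) = 0.0059/(390×33.2) = 4.557×10^-7 K/W
R_vermiculite fill = L/(kA) = 0.035/(0.076×33.2) = 0.01387 K/W
R_stainless steel = L/(kA) = 0.0016/(16.3×33.2) = 2.957×10^-6 K/W
R_outer film = 1/(h_o·A) = 1/(16.3×33.2) = 0.001848 K/W
R_total = 0.01698 K/W
Q = ΔT / R_total = 203 / 0.01698

Q ≈ 12000 W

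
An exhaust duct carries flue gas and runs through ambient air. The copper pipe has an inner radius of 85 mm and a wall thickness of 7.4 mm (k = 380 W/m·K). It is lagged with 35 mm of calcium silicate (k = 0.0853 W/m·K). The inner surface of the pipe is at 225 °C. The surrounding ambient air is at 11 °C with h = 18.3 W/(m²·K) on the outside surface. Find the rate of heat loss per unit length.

Cylindrical conduction, so R = ln(r₂/r₁)/(2πkL) per layer, in series:
R_copper pipe wall = ln(92.4/85)/(2π×380×1) = 3.496×10^-5 K/W
R_calcium silicate = ln(127.4/92.4)/(2π×0.0853×1) = 0.5993 K/W
R_outer film = 1/(h_o·2πr_oL) = 1/(18.3×2π×0.1274×1) = 0.06827 K/W
R_total = 0.6676 K/W
Q = ΔT/R_total = 214/0.6676

q′ ≈ 321 W/m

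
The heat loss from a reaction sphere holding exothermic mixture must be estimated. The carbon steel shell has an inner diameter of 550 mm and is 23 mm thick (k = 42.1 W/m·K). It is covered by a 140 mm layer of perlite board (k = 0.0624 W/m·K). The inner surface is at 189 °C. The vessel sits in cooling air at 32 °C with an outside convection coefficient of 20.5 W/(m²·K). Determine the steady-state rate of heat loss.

Q ≈ 113 W

For a spherical shell R = (1/r₁ − 1/r₂)/(4πk); film R = 1/(h·4πr²). In series:
R_carbon steel shell = (1/0.275 − 1/0.298)/(4π×42.1) = 5.305×10^-4 K/W
R_perlite board = (1/0.298 − 1/0.438)/(4π×0.0624) = 1.368 K/W
R_outer film = 1/(h·4πr_o²) = 1/(20.5×4π×0.438²) = 0.02023 K/W
R_total = 1.389 K/W
Q = ΔT/R_total = 157/1.389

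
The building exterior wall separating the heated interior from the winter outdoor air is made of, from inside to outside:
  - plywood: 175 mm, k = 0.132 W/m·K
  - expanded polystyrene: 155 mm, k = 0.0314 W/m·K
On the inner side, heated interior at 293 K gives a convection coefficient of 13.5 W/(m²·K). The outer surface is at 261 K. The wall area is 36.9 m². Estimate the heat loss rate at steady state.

Treating each layer as a thermal resistance in series:
R_inner film = 1/(h_i·A) = 1/(13.5×36.9) = 0.002007 K/W
R_plywood = L/(kA) = 0.175/(0.132×36.9) = 0.03593 K/W
R_expanded polystyrene = L/(kA) = 0.155/(0.0314×36.9) = 0.1338 K/W
R_total = 0.1717 K/W
Q = ΔT / R_total = 32 / 0.1717

Q ≈ 186 W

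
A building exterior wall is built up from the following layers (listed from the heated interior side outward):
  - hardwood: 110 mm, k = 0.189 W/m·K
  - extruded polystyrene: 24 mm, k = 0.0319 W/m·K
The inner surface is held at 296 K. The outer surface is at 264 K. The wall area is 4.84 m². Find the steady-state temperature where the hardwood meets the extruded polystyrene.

Model the wall as resistances in series:
R_hardwood = L/(kA) = 0.11/(0.189×4.84) = 0.1203 K/W
R_extruded polystyrene = L/(kA) = 0.024/(0.0319×4.84) = 0.1554 K/W
R_total = 0.2757 K/W;  Q = ΔT/R_total = 32/0.2757 = 116.1 W
T_interface = T_inner − Q·ΣR(inner→interface) = 296 − 116×0.1203

T ≈ 282 K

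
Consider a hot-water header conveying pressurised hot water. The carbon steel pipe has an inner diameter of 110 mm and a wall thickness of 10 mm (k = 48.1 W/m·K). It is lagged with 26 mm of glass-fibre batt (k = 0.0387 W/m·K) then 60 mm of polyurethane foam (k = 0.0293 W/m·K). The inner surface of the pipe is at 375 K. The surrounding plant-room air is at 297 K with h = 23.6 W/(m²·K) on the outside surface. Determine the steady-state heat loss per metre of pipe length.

q′ ≈ 18.7 W/m

Treating each annulus and film as a series resistance:
R_carbon steel pipe wall = ln(65/55)/(2π×48.1×1) = 5.528×10^-4 K/W
R_glass-fibre batt = ln(91/65)/(2π×0.0387×1) = 1.384 K/W
R_polyurethane foam = ln(151/91)/(2π×0.0293×1) = 2.751 K/W
R_outer film = 1/(h_o·2πr_oL) = 1/(23.6×2π×0.151×1) = 0.04466 K/W
R_total = 4.18 K/W
Q = ΔT/R_total = 78/4.18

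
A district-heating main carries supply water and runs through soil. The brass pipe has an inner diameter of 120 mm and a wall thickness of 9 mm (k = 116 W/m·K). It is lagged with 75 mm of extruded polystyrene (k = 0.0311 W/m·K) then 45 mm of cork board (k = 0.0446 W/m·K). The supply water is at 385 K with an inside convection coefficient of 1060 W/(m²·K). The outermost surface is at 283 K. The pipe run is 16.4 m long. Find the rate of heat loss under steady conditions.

Q ≈ 353 W

Cylindrical conduction, so R = ln(r₂/r₁)/(2πkL) per layer, in series:
R_inner film = 1/(h_i·2πr₁L) = 1/(1060×2π×0.06×16.4) = 1.526×10^-4 K/W
R_brass pipe wall = ln(69/60)/(2π×116×16.4) = 1.169×10^-5 K/W
R_extruded polystyrene = ln(144/69)/(2π×0.0311×16.4) = 0.2296 K/W
R_cork board = ln(189/144)/(2π×0.0446×16.4) = 0.05917 K/W
R_total = 0.2889 K/W
Q = ΔT/R_total = 102/0.2889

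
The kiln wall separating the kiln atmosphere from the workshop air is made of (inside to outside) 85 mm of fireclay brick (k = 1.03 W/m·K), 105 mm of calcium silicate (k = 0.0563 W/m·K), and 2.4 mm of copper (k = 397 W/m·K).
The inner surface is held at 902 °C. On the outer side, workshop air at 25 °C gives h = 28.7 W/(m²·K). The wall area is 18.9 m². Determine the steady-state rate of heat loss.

Q ≈ 8360 W

Using the resistance-network approach (series):
R_fireclay brick = L/(kA) = 0.085/(1.03×18.9) = 0.004366 K/W
R_calcium silicate = L/(kA) = 0.105/(0.0563×18.9) = 0.09868 K/W
R_copper = L/(kA) = 0.0024/(397×18.9) = 3.199×10^-7 K/W
R_outer film = 1/(h_o·A) = 1/(28.7×18.9) = 0.001844 K/W
R_total = 0.1049 K/W
Q = ΔT / R_total = 877 / 0.1049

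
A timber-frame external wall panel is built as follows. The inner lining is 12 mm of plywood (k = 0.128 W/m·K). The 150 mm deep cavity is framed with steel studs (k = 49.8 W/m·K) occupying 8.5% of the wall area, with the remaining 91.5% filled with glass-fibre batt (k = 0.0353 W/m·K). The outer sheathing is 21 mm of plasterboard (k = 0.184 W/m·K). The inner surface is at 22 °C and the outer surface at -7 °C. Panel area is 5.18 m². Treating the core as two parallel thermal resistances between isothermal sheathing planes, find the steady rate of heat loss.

Q ≈ 618 W

Sheathing layers in series; stud and cavity paths in parallel between them.
R_inner = 0.012/(0.128×5.18) = 0.0181 K/W
R_stud  = 0.15/(49.8×0.085×5.18) = 0.006841 K/W
R_cav   = 0.15/(0.0353×0.915×5.18) = 0.8965 K/W
1/R_core = 1/R_stud + 1/R_cav → R_core = 0.006789 K/W
R_outer = 0.021/(0.184×5.18) = 0.02203 K/W
R_total = 0.04692 K/W
Q = ΔT/R_total = 29/0.04692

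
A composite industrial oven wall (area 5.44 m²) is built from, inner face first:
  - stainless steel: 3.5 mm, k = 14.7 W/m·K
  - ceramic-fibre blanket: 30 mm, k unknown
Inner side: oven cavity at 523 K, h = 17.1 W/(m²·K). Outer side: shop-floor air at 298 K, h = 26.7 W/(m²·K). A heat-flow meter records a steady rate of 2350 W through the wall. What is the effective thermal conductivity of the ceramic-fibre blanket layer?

k ≈ 0.0706 W/(m·K)

Series thermal resistances:
R_inner film = 1/(h_i·A) = 1/(17.1×5.44) = 0.01075 K/W
R_stainless steel = L/(kA) = 0.0035/(14.7×5.44) = 4.377×10^-5 K/W
R_outer film = 1/(h_o·A) = 1/(26.7×5.44) = 0.006885 K/W
Sum of known resistances R_other = 0.01768 K/W
Total R = ΔT/Q = 225/2350 = 0.09574 K/W
R_ceramic-fibre blanket = R_total − R_other = 0.07807 K/W
k = L/(R·A) = 0.03/(0.07807×5.44)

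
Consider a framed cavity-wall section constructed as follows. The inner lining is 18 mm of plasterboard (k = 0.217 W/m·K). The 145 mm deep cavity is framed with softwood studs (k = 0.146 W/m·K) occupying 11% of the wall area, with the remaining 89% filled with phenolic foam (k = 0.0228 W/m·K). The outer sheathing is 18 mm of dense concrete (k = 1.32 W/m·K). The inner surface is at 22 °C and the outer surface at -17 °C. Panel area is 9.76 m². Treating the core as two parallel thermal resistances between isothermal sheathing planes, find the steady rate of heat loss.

Q ≈ 93.2 W

Sheathing layers in series; stud and cavity paths in parallel between them.
R_inner = 0.018/(0.217×9.76) = 0.008499 K/W
R_stud  = 0.145/(0.146×0.11×9.76) = 0.9251 K/W
R_cav   = 0.145/(0.0228×0.89×9.76) = 0.7321 K/W
1/R_core = 1/R_stud + 1/R_cav → R_core = 0.4087 K/W
R_outer = 0.018/(1.32×9.76) = 0.001397 K/W
R_total = 0.4186 K/W
Q = ΔT/R_total = 39/0.4186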